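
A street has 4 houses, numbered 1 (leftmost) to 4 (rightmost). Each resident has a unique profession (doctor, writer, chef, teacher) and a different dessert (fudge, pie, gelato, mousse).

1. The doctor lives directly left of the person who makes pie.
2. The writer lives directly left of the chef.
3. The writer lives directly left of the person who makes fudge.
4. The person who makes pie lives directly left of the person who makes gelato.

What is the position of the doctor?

So house 1 gets mousse for dessert.
The doctor is narrowed to house 1 or 2; consider each.
Placing it in house 2 leads to a contradiction, so it's in house 1.
Clue 1 places the person who makes pie in house 2.
By clue 4, the person who makes gelato is in house 3.
The only dessert still possible for house 4 is fudge.
Clue 3 places the writer in house 3.
The only profession still possible for house 2 is teacher.
The only profession still possible for house 4 is chef.
So: house 1 = doctor/mousse, house 2 = teacher/pie, house 3 = writer/gelato, house 4 = chef/fudge.

1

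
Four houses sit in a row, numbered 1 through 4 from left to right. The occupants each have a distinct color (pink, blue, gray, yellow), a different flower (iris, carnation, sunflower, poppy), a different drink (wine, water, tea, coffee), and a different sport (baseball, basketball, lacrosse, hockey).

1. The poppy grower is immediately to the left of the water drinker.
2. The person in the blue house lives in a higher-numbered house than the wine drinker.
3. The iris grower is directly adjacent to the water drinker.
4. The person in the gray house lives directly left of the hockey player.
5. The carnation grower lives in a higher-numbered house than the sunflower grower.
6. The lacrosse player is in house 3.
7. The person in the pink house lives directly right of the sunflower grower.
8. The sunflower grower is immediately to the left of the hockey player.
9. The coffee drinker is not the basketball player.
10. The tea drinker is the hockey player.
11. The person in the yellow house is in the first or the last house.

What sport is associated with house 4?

By clue 6, the lacrosse player is in house 3.
The person in the gray house is narrowed to house 1 or 3; consider each.
Placing it in house 3 leads to a contradiction, so it's in house 1.
By clue 4, the hockey player is in house 2.
Clue 8: the sunflower grower is in house 1.
The tea drinker is in house 2 (clue 10).
The only color still possible for house 3 is blue.
That leaves yellow as the color for house 4.
Clue 2 places the wine drinker in house 1.
House 2's color must be pink (nothing else left).
The poppy grower is narrowed to house 2 or 3; consider each.
Placing it in house 3 leads to a contradiction, so it's in house 2.
Clue 1: the water drinker is in house 3.
That leaves carnation as the flower for house 3.
House 4's flower must be iris (nothing else left).
So house 4 gets coffee for drink.
From clue 9, the basketball player must be in house 1.
House 4's sport must be baseball (nothing else left).
So: house 1 = gray/sunflower/wine/basketball, house 2 = pink/poppy/tea/hockey, house 3 = blue/carnation/water/lacrosse, house 4 = yellow/iris/coffee/baseball.

baseball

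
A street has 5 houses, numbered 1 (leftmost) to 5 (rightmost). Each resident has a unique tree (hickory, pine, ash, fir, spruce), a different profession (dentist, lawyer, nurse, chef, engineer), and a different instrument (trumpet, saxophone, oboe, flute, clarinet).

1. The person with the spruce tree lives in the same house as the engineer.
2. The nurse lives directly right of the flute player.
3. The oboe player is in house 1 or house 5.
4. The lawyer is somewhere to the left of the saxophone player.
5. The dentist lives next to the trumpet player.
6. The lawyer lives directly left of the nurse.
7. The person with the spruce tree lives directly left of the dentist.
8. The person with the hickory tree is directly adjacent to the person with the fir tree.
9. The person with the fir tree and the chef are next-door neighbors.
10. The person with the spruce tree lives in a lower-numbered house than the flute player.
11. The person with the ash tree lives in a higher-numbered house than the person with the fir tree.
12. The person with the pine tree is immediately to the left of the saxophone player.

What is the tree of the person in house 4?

The oboe player is narrowed to house 1 or 5; consider each.
Placing it in house 5 leads to a contradiction, so it's in house 1.
The person with the pine tree is narrowed to house 2 or 3 or 4; consider each.
Placing it in house 2 and house 3 leads to a contradiction, so it's in house 4.
Clue 12: the saxophone player is in house 5.
House 5 tree: only ash fits.
So house 5 gets nurse for profession.
By clue 2, the flute player is in house 4.
Clue 6 places the lawyer in house 4.
The person with the spruce tree is narrowed to house 1 or 2; consider each.
Placing it in house 2 leads to a contradiction, so it's in house 1.
Clue 1 places the engineer in house 1.
The dentist is in house 2 (clue 7).
That leaves chef as the profession for house 3.
By clue 5, the trumpet player is in house 3.
Clue 9 places the person with the fir tree in house 2.
House 3 tree: only hickory fits.
So house 2 gets clarinet for instrument.
So: house 1 = spruce/engineer/oboe, house 2 = fir/dentist/clarinet, house 3 = hickory/chef/trumpet, house 4 = pine/lawyer/flute, house 5 = ash/nurse/saxophone.

pine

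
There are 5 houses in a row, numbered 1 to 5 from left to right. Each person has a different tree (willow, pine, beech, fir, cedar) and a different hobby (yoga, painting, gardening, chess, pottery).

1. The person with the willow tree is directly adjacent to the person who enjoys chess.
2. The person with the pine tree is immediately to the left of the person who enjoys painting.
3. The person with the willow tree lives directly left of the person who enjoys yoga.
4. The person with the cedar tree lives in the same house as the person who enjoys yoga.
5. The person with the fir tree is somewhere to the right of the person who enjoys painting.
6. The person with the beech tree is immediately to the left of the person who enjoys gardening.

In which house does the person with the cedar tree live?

The person with the fir tree is narrowed to house 3 or 4 or 5; consider each.
Placing it in house 3 and house 4 leads to a contradiction, so it's in house 5.
The person with the cedar tree is narrowed to house 2 or 3 or 4; consider each.
Placing it in house 2 and house 4 leads to a contradiction, so it's in house 3.
Clue 4: the person who enjoys yoga is in house 3.
House 4's tree must be beech (nothing else left).
From clue 2, the person with the pine tree must be in house 1.
By clue 2, the person who enjoys painting is in house 2.
By clue 3, the person with the willow tree is in house 2.
By clue 6, the person who enjoys gardening is in house 5.
House 1 hobby: only chess fits.
That leaves pottery as the hobby for house 4.
So: house 1 = pine/chess, house 2 = willow/painting, house 3 = cedar/yoga, house 4 = beech/pottery, house 5 = fir/gardening.

3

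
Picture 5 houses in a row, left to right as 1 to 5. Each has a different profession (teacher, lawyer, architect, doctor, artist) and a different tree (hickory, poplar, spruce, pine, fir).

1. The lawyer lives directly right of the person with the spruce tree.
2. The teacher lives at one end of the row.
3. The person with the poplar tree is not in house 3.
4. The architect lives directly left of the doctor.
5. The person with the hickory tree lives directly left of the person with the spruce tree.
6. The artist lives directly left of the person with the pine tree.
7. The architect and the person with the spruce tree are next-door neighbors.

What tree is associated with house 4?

poplar

The teacher is narrowed to house 1 or 5; consider each.
Placing it in house 1 leads to a contradiction, so it's in house 5.
The lawyer is narrowed to house 3 or 4; consider each.
Placing it in house 4 leads to a contradiction, so it's in house 3.
From clue 1, the person with the spruce tree must be in house 2.
Clue 5: the person with the hickory tree is in house 1.
The only profession still possible for house 1 is architect.
Clue 4: the doctor is in house 2.
House 4 profession: only artist fits.
The person with the pine tree is in house 5 (clue 6).
House 3's tree must be fir (nothing else left).
The only tree still possible for house 4 is poplar.
So: house 1 = architect/hickory, house 2 = doctor/spruce, house 3 = lawyer/fir, house 4 = artist/poplar, house 5 = teacher/pine.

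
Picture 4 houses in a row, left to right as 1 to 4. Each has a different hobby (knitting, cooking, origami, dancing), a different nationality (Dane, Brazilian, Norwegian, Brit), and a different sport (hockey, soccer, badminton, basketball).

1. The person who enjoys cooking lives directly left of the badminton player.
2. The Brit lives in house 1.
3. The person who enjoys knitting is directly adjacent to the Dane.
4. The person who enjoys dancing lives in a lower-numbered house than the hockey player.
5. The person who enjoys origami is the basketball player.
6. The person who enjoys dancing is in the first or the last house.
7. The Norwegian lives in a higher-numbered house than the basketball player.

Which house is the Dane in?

3

By clue 2, the Brit is in house 1.
The person who enjoys dancing is in house 1 (clue 6).
House 4's hobby must be knitting (nothing else left).
House 1 sport: only soccer fits.
By clue 3, the Dane is in house 3.
The only nationality still possible for house 2 is Brazilian.
So house 4 gets Norwegian for nationality.
The person who enjoys cooking is narrowed to house 2 or 3; consider each.
Placing it in house 2 leads to a contradiction, so it's in house 3.
Clue 1: the badminton player is in house 4.
That leaves origami as the hobby for house 2.
The basketball player is in house 2 (clue 5).
House 3's sport must be hockey (nothing else left).
So: house 1 = dancing/Brit/soccer, house 2 = origami/Brazilian/basketball, house 3 = cooking/Dane/hockey, house 4 = knitting/Norwegian/badminton.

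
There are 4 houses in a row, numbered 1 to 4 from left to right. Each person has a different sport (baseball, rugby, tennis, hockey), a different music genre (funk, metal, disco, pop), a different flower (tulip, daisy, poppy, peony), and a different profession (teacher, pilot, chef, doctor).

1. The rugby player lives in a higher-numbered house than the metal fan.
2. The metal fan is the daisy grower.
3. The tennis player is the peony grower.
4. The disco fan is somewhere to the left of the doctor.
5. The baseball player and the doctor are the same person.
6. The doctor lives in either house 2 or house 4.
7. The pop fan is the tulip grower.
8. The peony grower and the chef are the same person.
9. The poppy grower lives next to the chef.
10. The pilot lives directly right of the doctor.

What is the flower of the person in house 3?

Clue 10 places the pilot in house 3.
From clue 10, the doctor must be in house 2.
The disco fan is in house 1 (clue 4).
Clue 5: the baseball player is in house 2.
House 1's flower must be peony (nothing else left).
So house 4 gets tulip for flower.
Clue 3: the tennis player is in house 1.
The pop fan is in house 4 (clue 7).
Clue 8 places the chef in house 1.
The poppy grower is in house 2 (clue 9).
House 3 flower: only daisy fits.
House 4 profession: only teacher fits.
From clue 2, the metal fan must be in house 3.
House 2's music genre must be funk (nothing else left).
Clue 1 places the rugby player in house 4.
The only sport still possible for house 3 is hockey.
So: house 1 = tennis/disco/peony/chef, house 2 = baseball/funk/poppy/doctor, house 3 = hockey/metal/daisy/pilot, house 4 = rugby/pop/tulip/teacher.

daisy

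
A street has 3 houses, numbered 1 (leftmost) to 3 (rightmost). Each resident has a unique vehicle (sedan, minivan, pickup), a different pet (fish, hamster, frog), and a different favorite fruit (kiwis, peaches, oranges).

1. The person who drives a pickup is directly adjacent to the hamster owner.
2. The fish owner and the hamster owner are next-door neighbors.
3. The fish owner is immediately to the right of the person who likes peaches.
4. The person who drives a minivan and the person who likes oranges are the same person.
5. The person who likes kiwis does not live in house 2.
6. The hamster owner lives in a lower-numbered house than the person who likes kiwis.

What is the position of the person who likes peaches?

2

Clue 6: the person who likes kiwis is in house 3.
The person who drives a minivan is narrowed to house 1 or 2; consider each.
Placing it in house 2 leads to a contradiction, so it's in house 1.
The person who likes oranges is in house 1 (clue 4).
The only favorite fruit still possible for house 2 is peaches.
Clue 3 places the fish owner in house 3.
The hamster owner is in house 2 (clue 2).
House 1's pet must be frog (nothing else left).
From clue 1, the person who drives a pickup must be in house 3.
So house 2 gets sedan for vehicle.
So: house 1 = minivan/frog/oranges, house 2 = sedan/hamster/peaches, house 3 = pickup/fish/kiwis.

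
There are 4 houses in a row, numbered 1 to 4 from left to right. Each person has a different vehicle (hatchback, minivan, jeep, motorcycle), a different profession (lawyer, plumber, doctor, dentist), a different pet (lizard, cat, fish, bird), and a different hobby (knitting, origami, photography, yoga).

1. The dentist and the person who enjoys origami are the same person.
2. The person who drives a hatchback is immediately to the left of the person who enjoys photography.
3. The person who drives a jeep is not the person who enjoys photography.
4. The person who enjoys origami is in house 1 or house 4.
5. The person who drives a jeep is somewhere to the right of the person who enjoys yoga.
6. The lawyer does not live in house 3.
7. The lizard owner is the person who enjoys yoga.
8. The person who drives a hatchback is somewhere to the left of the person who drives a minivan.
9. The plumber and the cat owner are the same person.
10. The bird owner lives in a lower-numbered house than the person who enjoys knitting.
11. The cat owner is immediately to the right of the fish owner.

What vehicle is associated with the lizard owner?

House 4 pet: only cat fits.
From clue 9, the plumber must be in house 4.
From clue 11, the fish owner must be in house 3.
The only profession still possible for house 1 is dentist.
So house 3 gets doctor for profession.
Clue 1 places the person who enjoys origami in house 1.
House 2 profession: only lawyer fits.
That leaves yoga as the hobby for house 2.
Clue 7 places the lizard owner in house 2.
The only vehicle still possible for house 1 is motorcycle.
So house 2 gets hatchback for vehicle.
The only pet still possible for house 1 is bird.
Clue 2 places the person who enjoys photography in house 3.
Clue 3 places the person who drives a jeep in house 4.
The only vehicle still possible for house 3 is minivan.
House 4's hobby must be knitting (nothing else left).
So: house 1 = motorcycle/dentist/bird/origami, house 2 = hatchback/lawyer/lizard/yoga, house 3 = minivan/doctor/fish/photography, house 4 = jeep/plumber/cat/knitting.

hatchback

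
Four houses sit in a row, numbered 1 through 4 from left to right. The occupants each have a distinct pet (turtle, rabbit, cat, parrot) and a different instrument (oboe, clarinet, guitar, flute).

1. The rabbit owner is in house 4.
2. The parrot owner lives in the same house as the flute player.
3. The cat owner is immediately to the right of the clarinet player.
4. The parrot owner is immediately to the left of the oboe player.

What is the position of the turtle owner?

By clue 1, the rabbit owner is in house 4.
The cat owner is narrowed to house 2 or 3; consider each.
Placing it in house 3 leads to a contradiction, so it's in house 2.
By clue 3, the clarinet player is in house 1.
The parrot owner is in house 3 (clue 2).
The flute player is in house 3 (clue 2).
From clue 4, the oboe player must be in house 4.
House 1 pet: only turtle fits.
That leaves guitar as the instrument for house 2.
So: house 1 = turtle/clarinet, house 2 = cat/guitar, house 3 = parrot/flute, house 4 = rabbit/oboe.

1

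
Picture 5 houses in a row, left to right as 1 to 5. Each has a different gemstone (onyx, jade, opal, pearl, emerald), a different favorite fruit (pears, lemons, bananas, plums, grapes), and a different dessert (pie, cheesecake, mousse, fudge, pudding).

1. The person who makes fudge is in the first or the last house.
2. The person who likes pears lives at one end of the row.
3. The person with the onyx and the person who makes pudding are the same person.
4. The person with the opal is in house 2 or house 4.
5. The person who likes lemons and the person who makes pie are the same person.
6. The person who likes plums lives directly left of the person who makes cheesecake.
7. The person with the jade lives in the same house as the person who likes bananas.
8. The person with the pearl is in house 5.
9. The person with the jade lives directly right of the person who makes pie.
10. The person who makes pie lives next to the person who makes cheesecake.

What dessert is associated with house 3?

By clue 8, the person with the pearl is in house 5.
The person with the opal is narrowed to house 2 or 4; consider each.
Placing it in house 4 leads to a contradiction, so it's in house 2.
The person with the jade is narrowed to house 3 or 4; consider each.
Placing it in house 3 leads to a contradiction, so it's in house 4.
The person who likes bananas is in house 4 (clue 7).
By clue 9, the person who makes pie is in house 3.
Clue 3 places the person with the onyx in house 1.
Clue 3 places the person who makes pudding in house 1.
Clue 5: the person who likes lemons is in house 3.
The only gemstone still possible for house 3 is emerald.
That leaves plums as the favorite fruit for house 1.
The only favorite fruit still possible for house 2 is grapes.
House 5's favorite fruit must be pears (nothing else left).
The person who makes cheesecake is in house 2 (clue 6).
The only dessert still possible for house 4 is mousse.
House 5 dessert: only fudge fits.
So: house 1 = onyx/plums/pudding, house 2 = opal/grapes/cheesecake, house 3 = emerald/lemons/pie, house 4 = jade/bananas/mousse, house 5 = pearl/pears/fudge.

pie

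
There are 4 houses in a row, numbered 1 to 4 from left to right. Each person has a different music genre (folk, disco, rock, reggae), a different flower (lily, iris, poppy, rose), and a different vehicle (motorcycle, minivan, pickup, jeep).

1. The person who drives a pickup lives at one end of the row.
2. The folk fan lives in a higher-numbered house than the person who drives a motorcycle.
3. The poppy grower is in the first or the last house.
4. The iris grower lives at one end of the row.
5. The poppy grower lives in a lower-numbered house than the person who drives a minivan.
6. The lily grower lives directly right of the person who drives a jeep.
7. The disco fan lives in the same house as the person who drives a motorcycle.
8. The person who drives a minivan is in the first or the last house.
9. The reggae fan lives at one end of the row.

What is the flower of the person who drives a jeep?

From clue 5, the poppy grower must be in house 1.
From clue 8, the person who drives a minivan must be in house 4.
House 1 vehicle: only pickup fits.
House 2's flower must be rose (nothing else left).
So house 3 gets lily for flower.
So house 4 gets iris for flower.
The person who drives a jeep is in house 2 (clue 6).
The only vehicle still possible for house 3 is motorcycle.
Clue 2: the folk fan is in house 4.
Clue 7: the disco fan is in house 3.
House 1's music genre must be reggae (nothing else left).
The only music genre still possible for house 2 is rock.
So: house 1 = reggae/poppy/pickup, house 2 = rock/rose/jeep, house 3 = disco/lily/motorcycle, house 4 = folk/iris/minivan.

rose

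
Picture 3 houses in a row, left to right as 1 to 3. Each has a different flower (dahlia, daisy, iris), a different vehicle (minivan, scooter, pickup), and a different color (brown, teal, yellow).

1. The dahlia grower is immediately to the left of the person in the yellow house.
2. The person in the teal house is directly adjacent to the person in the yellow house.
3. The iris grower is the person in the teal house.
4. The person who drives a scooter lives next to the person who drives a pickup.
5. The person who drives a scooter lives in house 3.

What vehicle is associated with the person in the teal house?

Clue 5 places the person who drives a scooter in house 3.
By clue 4, the person who drives a pickup is in house 2.
House 1 vehicle: only minivan fits.
The dahlia grower is narrowed to house 1 or 2; consider each.
Placing it in house 2 leads to a contradiction, so it's in house 1.
By clue 1, the person in the yellow house is in house 2.
The only flower still possible for house 2 is daisy.
That leaves iris as the flower for house 3.
By clue 3, the person in the teal house is in house 3.
That leaves brown as the color for house 1.
So: house 1 = dahlia/minivan/brown, house 2 = daisy/pickup/yellow, house 3 = iris/scooter/teal.

scooter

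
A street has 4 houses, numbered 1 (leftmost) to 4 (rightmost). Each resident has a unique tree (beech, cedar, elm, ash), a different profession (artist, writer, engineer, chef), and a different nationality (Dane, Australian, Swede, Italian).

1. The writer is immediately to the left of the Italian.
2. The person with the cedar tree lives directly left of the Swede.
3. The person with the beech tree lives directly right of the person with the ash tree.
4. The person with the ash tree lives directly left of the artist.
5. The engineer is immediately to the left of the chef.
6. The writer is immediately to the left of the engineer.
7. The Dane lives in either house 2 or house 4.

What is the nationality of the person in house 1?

Australian

The only profession still possible for house 1 is writer.
The only nationality still possible for house 1 is Australian.
The Italian is in house 2 (clue 1).
The engineer is in house 2 (clue 6).
The only nationality still possible for house 3 is Swede.
The only nationality still possible for house 4 is Dane.
By clue 2, the person with the cedar tree is in house 2.
The chef is in house 3 (clue 5).
House 1's tree must be elm (nothing else left).
So house 3 gets ash for tree.
House 4 tree: only beech fits.
The only profession still possible for house 4 is artist.
So: house 1 = elm/writer/Australian, house 2 = cedar/engineer/Italian, house 3 = ash/chef/Swede, house 4 = beech/artist/Dane.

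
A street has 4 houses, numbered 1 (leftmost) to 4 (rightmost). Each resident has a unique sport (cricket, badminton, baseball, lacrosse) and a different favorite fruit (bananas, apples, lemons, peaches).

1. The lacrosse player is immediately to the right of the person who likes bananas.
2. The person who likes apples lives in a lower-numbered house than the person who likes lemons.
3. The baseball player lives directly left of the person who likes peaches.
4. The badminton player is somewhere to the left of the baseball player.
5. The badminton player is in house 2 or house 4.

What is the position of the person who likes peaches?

4

The badminton player is in house 2 (clue 5).
So house 1 gets cricket for sport.
So house 3 gets baseball for sport.
That leaves lacrosse as the sport for house 4.
Clue 1 places the person who likes bananas in house 3.
From clue 3, the person who likes peaches must be in house 4.
That leaves apples as the favorite fruit for house 1.
That leaves lemons as the favorite fruit for house 2.
So: house 1 = cricket/apples, house 2 = badminton/lemons, house 3 = baseball/bananas, house 4 = lacrosse/peaches.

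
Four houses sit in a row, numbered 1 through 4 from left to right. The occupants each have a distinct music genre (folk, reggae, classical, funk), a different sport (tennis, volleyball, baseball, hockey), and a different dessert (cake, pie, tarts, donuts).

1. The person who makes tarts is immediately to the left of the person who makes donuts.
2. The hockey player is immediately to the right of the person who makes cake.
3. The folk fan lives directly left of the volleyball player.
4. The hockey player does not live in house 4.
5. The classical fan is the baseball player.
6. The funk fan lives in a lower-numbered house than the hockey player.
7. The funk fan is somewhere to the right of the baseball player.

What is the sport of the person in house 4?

The funk fan is in house 2 (clue 7).
The baseball player is in house 1 (clue 7).
Clue 5: the classical fan is in house 1.
Clue 6 places the hockey player in house 3.
House 4's music genre must be reggae (nothing else left).
From clue 2, the person who makes cake must be in house 2.
Clue 3 places the volleyball player in house 4.
House 3's music genre must be folk (nothing else left).
House 2 sport: only tennis fits.
By clue 1, the person who makes tarts is in house 3.
From clue 1, the person who makes donuts must be in house 4.
So house 1 gets pie for dessert.
So: house 1 = classical/baseball/pie, house 2 = funk/tennis/cake, house 3 = folk/hockey/tarts, house 4 = reggae/volleyball/donuts.

volleyball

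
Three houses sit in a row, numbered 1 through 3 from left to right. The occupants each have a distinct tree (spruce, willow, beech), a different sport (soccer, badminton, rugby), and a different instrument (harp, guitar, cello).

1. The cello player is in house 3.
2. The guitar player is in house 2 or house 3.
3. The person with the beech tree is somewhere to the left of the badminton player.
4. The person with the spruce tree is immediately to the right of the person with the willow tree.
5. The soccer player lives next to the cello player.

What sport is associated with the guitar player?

Clue 1: the cello player is in house 3.
By clue 5, the soccer player is in house 2.
The only tree still possible for house 3 is spruce.
House 1 sport: only rugby fits.
The only sport still possible for house 3 is badminton.
That leaves harp as the instrument for house 1.
House 2's instrument must be guitar (nothing else left).
By clue 4, the person with the willow tree is in house 2.
That leaves beech as the tree for house 1.
So: house 1 = beech/rugby/harp, house 2 = willow/soccer/guitar, house 3 = spruce/badminton/cello.

soccer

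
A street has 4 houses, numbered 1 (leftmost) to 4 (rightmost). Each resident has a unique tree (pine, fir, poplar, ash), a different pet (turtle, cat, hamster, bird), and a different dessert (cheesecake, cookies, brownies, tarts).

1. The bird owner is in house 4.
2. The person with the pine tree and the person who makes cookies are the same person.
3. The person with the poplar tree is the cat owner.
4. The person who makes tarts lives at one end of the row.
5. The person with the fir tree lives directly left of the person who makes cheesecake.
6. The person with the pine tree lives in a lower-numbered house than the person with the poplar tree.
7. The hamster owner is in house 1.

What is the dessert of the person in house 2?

brownies

The bird owner is in house 4 (clue 1).
Clue 7: the hamster owner is in house 1.
House 4's tree must be ash (nothing else left).
The person with the pine tree is narrowed to house 1 or 2; consider each.
Placing it in house 2 leads to a contradiction, so it's in house 1.
By clue 2, the person who makes cookies is in house 1.
That leaves tarts as the dessert for house 4.
By clue 5, the person with the fir tree is in house 2.
From clue 5, the person who makes cheesecake must be in house 3.
House 3 tree: only poplar fits.
House 2 dessert: only brownies fits.
By clue 3, the cat owner is in house 3.
House 2 pet: only turtle fits.
So: house 1 = pine/hamster/cookies, house 2 = fir/turtle/brownies, house 3 = poplar/cat/cheesecake, house 4 = ash/bird/tarts.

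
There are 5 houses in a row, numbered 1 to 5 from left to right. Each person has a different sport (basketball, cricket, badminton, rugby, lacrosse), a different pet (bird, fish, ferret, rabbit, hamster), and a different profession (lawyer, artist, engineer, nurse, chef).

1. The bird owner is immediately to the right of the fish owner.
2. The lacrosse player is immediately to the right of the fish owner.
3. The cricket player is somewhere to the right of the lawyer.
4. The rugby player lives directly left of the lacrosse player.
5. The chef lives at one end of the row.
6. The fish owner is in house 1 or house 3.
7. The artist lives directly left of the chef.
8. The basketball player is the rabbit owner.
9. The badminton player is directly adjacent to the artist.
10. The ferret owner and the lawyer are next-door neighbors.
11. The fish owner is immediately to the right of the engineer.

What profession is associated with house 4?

The artist is in house 4 (clue 7).
The chef is in house 5 (clue 7).
By clue 11, the fish owner is in house 3.
The engineer is in house 2 (clue 11).
By clue 1, the bird owner is in house 4.
Clue 2 places the lacrosse player in house 4.
Clue 4: the rugby player is in house 3.
That leaves basketball as the sport for house 1.
House 2's sport must be cricket (nothing else left).
House 5 sport: only badminton fits.
The only pet still possible for house 2 is ferret.
The lawyer is in house 1 (clue 3).
Clue 8 places the rabbit owner in house 1.
So house 5 gets hamster for pet.
The only profession still possible for house 3 is nurse.
So: house 1 = basketball/rabbit/lawyer, house 2 = cricket/ferret/engineer, house 3 = rugby/fish/nurse, house 4 = lacrosse/bird/artist, house 5 = badminton/hamster/chef.

artist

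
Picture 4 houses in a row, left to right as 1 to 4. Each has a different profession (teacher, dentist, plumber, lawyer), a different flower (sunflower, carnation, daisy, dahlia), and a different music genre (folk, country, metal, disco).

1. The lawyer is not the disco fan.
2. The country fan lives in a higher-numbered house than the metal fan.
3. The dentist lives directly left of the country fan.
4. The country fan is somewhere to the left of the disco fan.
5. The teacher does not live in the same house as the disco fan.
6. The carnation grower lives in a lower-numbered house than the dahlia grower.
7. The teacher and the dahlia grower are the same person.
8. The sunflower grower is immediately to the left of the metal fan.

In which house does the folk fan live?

1

That leaves folk as the music genre for house 1.
The only music genre still possible for house 4 is disco.
By clue 2, the country fan is in house 3.
Clue 2: the metal fan is in house 2.
The dentist is in house 2 (clue 3).
Clue 8: the sunflower grower is in house 1.
That leaves plumber as the profession for house 4.
The only flower still possible for house 4 is daisy.
From clue 6, the carnation grower must be in house 2.
Clue 6 places the dahlia grower in house 3.
The only profession still possible for house 1 is lawyer.
The only profession still possible for house 3 is teacher.
So: house 1 = lawyer/sunflower/folk, house 2 = dentist/carnation/metal, house 3 = teacher/dahlia/country, house 4 = plumber/daisy/disco.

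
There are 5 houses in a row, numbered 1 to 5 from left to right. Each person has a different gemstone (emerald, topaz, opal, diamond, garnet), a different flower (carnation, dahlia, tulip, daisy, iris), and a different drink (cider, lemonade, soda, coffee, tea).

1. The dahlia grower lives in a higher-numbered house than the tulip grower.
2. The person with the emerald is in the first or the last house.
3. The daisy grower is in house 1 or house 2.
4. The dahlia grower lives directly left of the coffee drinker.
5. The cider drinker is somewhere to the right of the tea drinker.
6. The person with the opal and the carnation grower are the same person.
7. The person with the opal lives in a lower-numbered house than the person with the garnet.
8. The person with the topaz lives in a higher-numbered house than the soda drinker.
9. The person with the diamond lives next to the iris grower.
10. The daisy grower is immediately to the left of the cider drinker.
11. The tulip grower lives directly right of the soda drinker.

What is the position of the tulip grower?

3

So house 5 gets iris for flower.
The person with the diamond is in house 4 (clue 9).
The only flower still possible for house 4 is dahlia.
From clue 4, the coffee drinker must be in house 5.
House 4's drink must be lemonade (nothing else left).
House 3's drink must be cider (nothing else left).
The daisy grower is in house 2 (clue 10).
House 1 flower: only carnation fits.
House 3's flower must be tulip (nothing else left).
By clue 6, the person with the opal is in house 1.
From clue 11, the soda drinker must be in house 2.
So house 1 gets tea for drink.
House 2 gemstone: only garnet fits.
House 3 gemstone: only topaz fits.
The only gemstone still possible for house 5 is emerald.
So: house 1 = opal/carnation/tea, house 2 = garnet/daisy/soda, house 3 = topaz/tulip/cider, house 4 = diamond/dahlia/lemonade, house 5 = emerald/iris/coffee.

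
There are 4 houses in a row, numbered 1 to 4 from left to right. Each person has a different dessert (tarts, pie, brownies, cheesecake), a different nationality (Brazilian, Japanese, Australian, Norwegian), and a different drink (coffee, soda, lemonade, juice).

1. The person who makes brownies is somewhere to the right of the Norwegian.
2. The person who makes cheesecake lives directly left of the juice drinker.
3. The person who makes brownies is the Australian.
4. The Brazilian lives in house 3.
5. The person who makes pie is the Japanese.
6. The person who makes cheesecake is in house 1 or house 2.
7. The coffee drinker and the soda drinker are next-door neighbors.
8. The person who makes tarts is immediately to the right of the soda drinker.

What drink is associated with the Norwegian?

soda

The Brazilian is in house 3 (clue 4).
House 3's dessert must be tarts (nothing else left).
By clue 8, the soda drinker is in house 2.
House 3's drink must be juice (nothing else left).
Clue 2: the person who makes cheesecake is in house 2.
The coffee drinker is in house 1 (clue 7).
House 1 dessert: only pie fits.
House 4's dessert must be brownies (nothing else left).
House 4's drink must be lemonade (nothing else left).
From clue 3, the Australian must be in house 4.
Clue 5: the Japanese is in house 1.
House 2's nationality must be Norwegian (nothing else left).
So: house 1 = pie/Japanese/coffee, house 2 = cheesecake/Norwegian/soda, house 3 = tarts/Brazilian/juice, house 4 = brownies/Australian/lemonade.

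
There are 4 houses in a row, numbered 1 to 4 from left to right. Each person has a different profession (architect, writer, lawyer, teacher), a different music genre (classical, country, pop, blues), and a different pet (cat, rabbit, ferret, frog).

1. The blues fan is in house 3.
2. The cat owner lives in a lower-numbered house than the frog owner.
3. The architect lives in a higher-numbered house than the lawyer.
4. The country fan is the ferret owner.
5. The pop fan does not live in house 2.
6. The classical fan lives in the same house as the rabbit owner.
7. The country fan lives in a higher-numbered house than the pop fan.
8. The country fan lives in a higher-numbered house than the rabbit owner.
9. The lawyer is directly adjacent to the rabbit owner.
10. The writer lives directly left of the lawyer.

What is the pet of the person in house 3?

Clue 1: the blues fan is in house 3.
House 1 music genre: only pop fits.
That leaves country as the music genre for house 4.
By clue 4, the ferret owner is in house 4.
Clue 6 places the rabbit owner in house 2.
The lawyer is in house 3 (clue 9).
Clue 10: the writer is in house 2.
The only profession still possible for house 1 is teacher.
The only profession still possible for house 4 is architect.
That leaves classical as the music genre for house 2.
The only pet still possible for house 1 is cat.
So house 3 gets frog for pet.
So: house 1 = teacher/pop/cat, house 2 = writer/classical/rabbit, house 3 = lawyer/blues/frog, house 4 = architect/country/ferret.

frog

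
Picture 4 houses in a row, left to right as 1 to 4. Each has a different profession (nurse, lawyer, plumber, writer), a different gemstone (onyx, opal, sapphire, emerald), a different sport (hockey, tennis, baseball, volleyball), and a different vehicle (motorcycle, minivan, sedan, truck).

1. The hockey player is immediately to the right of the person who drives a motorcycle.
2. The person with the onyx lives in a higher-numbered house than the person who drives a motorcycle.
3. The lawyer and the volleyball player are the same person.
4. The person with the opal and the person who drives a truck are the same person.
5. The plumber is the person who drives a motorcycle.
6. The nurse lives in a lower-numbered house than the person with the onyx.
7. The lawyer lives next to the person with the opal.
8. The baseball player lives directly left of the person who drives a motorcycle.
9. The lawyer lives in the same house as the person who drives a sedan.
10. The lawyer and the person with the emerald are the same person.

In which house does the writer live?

The plumber is narrowed to house 2 or 3; consider each.
Placing it in house 2 leads to a contradiction, so it's in house 3.
By clue 5, the person who drives a motorcycle is in house 3.
The baseball player is in house 2 (clue 8).
By clue 1, the hockey player is in house 4.
Clue 2 places the person with the onyx in house 4.
The lawyer is in house 1 (clue 7).
Clue 7: the person with the opal is in house 2.
By clue 9, the person who drives a sedan is in house 1.
From clue 10, the person with the emerald must be in house 1.
House 4's profession must be writer (nothing else left).
House 3 gemstone: only sapphire fits.
So house 1 gets volleyball for sport.
The only sport still possible for house 3 is tennis.
The person who drives a truck is in house 2 (clue 4).
House 2 profession: only nurse fits.
So house 4 gets minivan for vehicle.
So: house 1 = lawyer/emerald/volleyball/sedan, house 2 = nurse/opal/baseball/truck, house 3 = plumber/sapphire/tennis/motorcycle, house 4 = writer/onyx/hockey/minivan.

4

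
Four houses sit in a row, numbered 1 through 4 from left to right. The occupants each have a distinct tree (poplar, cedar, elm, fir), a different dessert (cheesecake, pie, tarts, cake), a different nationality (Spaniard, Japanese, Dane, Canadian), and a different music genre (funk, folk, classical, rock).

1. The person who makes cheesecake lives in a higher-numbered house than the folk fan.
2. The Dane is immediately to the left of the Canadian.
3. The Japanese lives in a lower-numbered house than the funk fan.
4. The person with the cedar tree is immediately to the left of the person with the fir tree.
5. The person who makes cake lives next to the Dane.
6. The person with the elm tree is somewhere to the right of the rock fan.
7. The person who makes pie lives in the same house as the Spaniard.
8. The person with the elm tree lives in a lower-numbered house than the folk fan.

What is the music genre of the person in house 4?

By clue 8, the person with the elm tree is in house 2.
Clue 8 places the folk fan in house 3.
Clue 1: the person who makes cheesecake is in house 4.
The person with the cedar tree is in house 3 (clue 4).
Clue 4 places the person with the fir tree in house 4.
Clue 6: the rock fan is in house 1.
House 1 tree: only poplar fits.
House 4 nationality: only Canadian fits.
By clue 2, the Dane is in house 3.
Clue 5 places the person who makes cake in house 2.
From clue 7, the person who makes pie must be in house 1.
From clue 7, the Spaniard must be in house 1.
House 3 dessert: only tarts fits.
That leaves Japanese as the nationality for house 2.
From clue 3, the funk fan must be in house 4.
House 2's music genre must be classical (nothing else left).
So: house 1 = poplar/pie/Spaniard/rock, house 2 = elm/cake/Japanese/classical, house 3 = cedar/tarts/Dane/folk, house 4 = fir/cheesecake/Canadian/funk.

funk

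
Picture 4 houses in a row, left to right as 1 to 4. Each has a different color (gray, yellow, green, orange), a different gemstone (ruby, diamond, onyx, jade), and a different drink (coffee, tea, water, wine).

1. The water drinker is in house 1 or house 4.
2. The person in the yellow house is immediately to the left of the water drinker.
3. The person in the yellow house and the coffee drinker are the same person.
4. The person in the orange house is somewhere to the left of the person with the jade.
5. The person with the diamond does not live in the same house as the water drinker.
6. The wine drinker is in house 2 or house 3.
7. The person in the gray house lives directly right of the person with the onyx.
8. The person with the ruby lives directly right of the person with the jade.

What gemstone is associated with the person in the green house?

ruby

The person in the yellow house is in house 3 (clue 2).
Clue 2 places the water drinker in house 4.
Clue 3 places the coffee drinker in house 3.
So house 4 gets ruby for gemstone.
So house 1 gets tea for drink.
House 2 drink: only wine fits.
The person with the jade is in house 3 (clue 8).
House 2's gemstone must be diamond (nothing else left).
By clue 7, the person in the gray house is in house 2.
The only color still possible for house 1 is orange.
House 4's color must be green (nothing else left).
The only gemstone still possible for house 1 is onyx.
So: house 1 = orange/onyx/tea, house 2 = gray/diamond/wine, house 3 = yellow/jade/coffee, house 4 = green/ruby/water.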